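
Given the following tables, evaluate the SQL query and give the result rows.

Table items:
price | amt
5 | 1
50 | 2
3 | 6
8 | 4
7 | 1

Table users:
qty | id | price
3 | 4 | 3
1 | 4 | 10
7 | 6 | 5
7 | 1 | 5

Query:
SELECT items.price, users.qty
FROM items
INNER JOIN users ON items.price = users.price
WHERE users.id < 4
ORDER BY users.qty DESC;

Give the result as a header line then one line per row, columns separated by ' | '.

After JOIN users (3 rows):
items.price | items.amt | users.qty | users.id | users.price
5 | 1 | 7 | 6 | 5
5 | 1 | 7 | 1 | 5
3 | 6 | 3 | 4 | 3
After WHERE (1 rows):
items.price | items.amt | users.qty | users.id | users.price
5 | 1 | 7 | 1 | 5
After SELECT (1 rows):
items.price | users.qty
5 | 7
After ORDER BY (1 rows):
items.price | users.qty
5 | 7

== RESULT ==
items.price | users.qty
5 | 7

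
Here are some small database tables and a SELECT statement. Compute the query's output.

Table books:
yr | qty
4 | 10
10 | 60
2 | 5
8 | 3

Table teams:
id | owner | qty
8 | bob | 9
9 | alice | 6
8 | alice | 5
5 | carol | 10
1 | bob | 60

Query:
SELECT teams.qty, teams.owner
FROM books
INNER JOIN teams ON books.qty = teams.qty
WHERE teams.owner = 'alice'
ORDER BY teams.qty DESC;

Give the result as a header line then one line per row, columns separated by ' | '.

After JOIN teams (3 rows):
books.yr | books.qty | teams.id | teams.owner | teams.qty
4 | 10 | 5 | carol | 10
10 | 60 | 1 | bob | 60
2 | 5 | 8 | alice | 5
After WHERE (1 rows):
books.yr | books.qty | teams.id | teams.owner | teams.qty
2 | 5 | 8 | alice | 5
After SELECT (1 rows):
teams.qty | teams.owner
5 | alice
After ORDER BY (1 rows):
teams.qty | teams.owner
5 | alice

== RESULT ==
teams.qty | teams.owner
5 | alice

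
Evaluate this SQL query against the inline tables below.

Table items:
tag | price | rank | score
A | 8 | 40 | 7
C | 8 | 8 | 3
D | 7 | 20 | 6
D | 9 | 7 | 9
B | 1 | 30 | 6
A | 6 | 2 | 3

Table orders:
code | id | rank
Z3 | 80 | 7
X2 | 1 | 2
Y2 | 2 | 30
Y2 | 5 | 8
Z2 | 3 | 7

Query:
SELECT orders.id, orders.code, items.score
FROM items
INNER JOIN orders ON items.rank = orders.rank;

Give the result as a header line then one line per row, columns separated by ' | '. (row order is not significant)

After JOIN orders (5 rows):
items.tag | items.price | items.rank | items.score | orders.code | orders.id | orders.rank
C | 8 | 8 | 3 | Y2 | 5 | 8
D | 9 | 7 | 9 | Z3 | 80 | 7
D | 9 | 7 | 9 | Z2 | 3 | 7
B | 1 | 30 | 6 | Y2 | 2 | 30
A | 6 | 2 | 3 | X2 | 1 | 2
After SELECT (5 rows):
orders.id | orders.code | items.score
5 | Y2 | 3
80 | Z3 | 9
3 | Z2 | 9
2 | Y2 | 6
1 | X2 | 3

== RESULT ==
orders.id | orders.code | items.score
5 | Y2 | 3
80 | Z3 | 9
3 | Z2 | 9
2 | Y2 | 6
1 | X2 | 3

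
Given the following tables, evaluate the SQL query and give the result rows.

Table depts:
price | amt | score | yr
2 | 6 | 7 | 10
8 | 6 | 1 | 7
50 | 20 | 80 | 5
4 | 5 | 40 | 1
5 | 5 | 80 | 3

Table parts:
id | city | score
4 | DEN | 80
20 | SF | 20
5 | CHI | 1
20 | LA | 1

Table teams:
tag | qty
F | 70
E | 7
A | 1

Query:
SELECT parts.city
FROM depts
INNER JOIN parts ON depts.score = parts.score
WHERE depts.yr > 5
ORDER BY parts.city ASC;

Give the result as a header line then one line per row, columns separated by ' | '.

== RESULT ==
parts.city
CHI
LA

Derivation:
After JOIN parts (4 rows):
depts.price | depts.amt | depts.score | depts.yr | parts.id | parts.city | parts.score
8 | 6 | 1 | 7 | 5 | CHI | 1
8 | 6 | 1 | 7 | 20 | LA | 1
50 | 20 | 80 | 5 | 4 | DEN | 80
5 | 5 | 80 | 3 | 4 | DEN | 80
After WHERE (2 rows):
depts.price | depts.amt | depts.score | depts.yr | parts.id | parts.city | parts.score
8 | 6 | 1 | 7 | 5 | CHI | 1
8 | 6 | 1 | 7 | 20 | LA | 1
After SELECT (2 rows):
parts.city
CHI
LA
After ORDER BY (2 rows):
parts.city
CHI
LA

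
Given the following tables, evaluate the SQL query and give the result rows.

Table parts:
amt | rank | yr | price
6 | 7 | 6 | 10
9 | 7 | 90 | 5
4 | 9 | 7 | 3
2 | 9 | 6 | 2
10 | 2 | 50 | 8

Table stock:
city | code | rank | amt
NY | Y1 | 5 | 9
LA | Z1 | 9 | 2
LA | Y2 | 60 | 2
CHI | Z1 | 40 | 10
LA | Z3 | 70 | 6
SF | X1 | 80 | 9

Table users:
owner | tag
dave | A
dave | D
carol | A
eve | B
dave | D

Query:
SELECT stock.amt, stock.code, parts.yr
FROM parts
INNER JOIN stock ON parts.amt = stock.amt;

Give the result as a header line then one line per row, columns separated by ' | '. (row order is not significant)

== RESULT ==
stock.amt | stock.code | parts.yr
6 | Z3 | 6
9 | Y1 | 90
9 | X1 | 90
2 | Z1 | 6
2 | Y2 | 6
10 | Z1 | 50

Derivation:
After JOIN stock (6 rows):
parts.amt | parts.rank | parts.yr | parts.price | stock.city | stock.code | stock.rank | stock.amt
6 | 7 | 6 | 10 | LA | Z3 | 70 | 6
9 | 7 | 90 | 5 | NY | Y1 | 5 | 9
9 | 7 | 90 | 5 | SF | X1 | 80 | 9
2 | 9 | 6 | 2 | LA | Z1 | 9 | 2
2 | 9 | 6 | 2 | LA | Y2 | 60 | 2
10 | 2 | 50 | 8 | CHI | Z1 | 40 | 10
After SELECT (6 rows):
stock.amt | stock.code | parts.yr
6 | Z3 | 6
9 | Y1 | 90
9 | X1 | 90
2 | Z1 | 6
2 | Y2 | 6
10 | Z1 | 50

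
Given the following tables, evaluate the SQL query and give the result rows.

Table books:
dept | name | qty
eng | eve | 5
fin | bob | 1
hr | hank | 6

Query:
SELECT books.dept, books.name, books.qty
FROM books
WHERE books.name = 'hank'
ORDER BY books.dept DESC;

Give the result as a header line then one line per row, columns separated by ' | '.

== RESULT ==
books.dept | books.name | books.qty
hr | hank | 6

Derivation:
After WHERE (1 rows):
books.dept | books.name | books.qty
hr | hank | 6
After SELECT (1 rows):
books.dept | books.name | books.qty
hr | hank | 6
After ORDER BY (1 rows):
books.dept | books.name | books.qty
hr | hank | 6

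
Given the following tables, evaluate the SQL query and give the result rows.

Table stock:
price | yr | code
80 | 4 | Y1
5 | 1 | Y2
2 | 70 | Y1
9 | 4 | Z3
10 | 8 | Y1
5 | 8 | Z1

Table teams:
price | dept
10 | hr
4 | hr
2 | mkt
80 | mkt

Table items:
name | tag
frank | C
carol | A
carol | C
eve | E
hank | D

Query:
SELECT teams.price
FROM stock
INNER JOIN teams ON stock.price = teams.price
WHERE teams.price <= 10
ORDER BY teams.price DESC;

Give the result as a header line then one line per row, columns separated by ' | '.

== RESULT ==
teams.price
10
2

Derivation:
After JOIN teams (3 rows):
stock.price | stock.yr | stock.code | teams.price | teams.dept
80 | 4 | Y1 | 80 | mkt
2 | 70 | Y1 | 2 | mkt
10 | 8 | Y1 | 10 | hr
After WHERE (2 rows):
stock.price | stock.yr | stock.code | teams.price | teams.dept
2 | 70 | Y1 | 2 | mkt
10 | 8 | Y1 | 10 | hr
After SELECT (2 rows):
teams.price
2
10
After ORDER BY (2 rows):
teams.price
10
2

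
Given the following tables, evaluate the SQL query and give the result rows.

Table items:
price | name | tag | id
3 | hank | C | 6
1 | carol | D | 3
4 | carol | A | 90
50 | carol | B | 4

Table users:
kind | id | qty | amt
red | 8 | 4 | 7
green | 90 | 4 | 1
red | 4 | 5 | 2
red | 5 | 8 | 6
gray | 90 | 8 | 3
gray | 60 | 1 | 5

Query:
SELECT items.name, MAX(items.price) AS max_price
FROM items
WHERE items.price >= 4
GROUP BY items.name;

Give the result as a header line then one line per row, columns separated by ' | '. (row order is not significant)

After WHERE (2 rows):
items.price | items.name | items.tag | items.id
4 | carol | A | 90
50 | carol | B | 4
After GROUP BY (1 rows):
items.name | max_price
carol | 50

== RESULT ==
items.name | max_price
carol | 50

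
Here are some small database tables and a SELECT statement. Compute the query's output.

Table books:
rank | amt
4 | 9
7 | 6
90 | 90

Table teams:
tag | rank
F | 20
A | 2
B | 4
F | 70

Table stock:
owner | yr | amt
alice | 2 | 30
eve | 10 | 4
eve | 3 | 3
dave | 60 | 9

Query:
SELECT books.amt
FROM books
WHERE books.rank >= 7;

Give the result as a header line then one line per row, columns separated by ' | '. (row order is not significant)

== RESULT ==
books.amt
6
90

Derivation:
After WHERE (2 rows):
books.rank | books.amt
7 | 6
90 | 90
After SELECT (2 rows):
books.amt
6
90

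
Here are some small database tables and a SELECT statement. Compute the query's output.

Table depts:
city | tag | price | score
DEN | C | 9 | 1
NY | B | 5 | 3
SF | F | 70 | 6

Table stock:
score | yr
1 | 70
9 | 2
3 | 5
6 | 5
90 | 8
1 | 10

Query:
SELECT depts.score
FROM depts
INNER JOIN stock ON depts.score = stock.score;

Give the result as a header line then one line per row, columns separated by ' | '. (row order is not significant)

After JOIN stock (4 rows):
depts.city | depts.tag | depts.price | depts.score | stock.score | stock.yr
DEN | C | 9 | 1 | 1 | 70
DEN | C | 9 | 1 | 1 | 10
NY | B | 5 | 3 | 3 | 5
SF | F | 70 | 6 | 6 | 5
After SELECT (4 rows):
depts.score
1
1
3
6

== RESULT ==
depts.score
1
1
3
6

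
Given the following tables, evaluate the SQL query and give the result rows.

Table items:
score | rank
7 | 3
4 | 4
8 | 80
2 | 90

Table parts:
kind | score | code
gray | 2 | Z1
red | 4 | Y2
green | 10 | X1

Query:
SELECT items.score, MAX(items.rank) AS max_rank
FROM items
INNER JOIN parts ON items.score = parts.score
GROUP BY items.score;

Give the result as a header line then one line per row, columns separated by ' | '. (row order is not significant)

After JOIN parts (2 rows):
items.score | items.rank | parts.kind | parts.score | parts.code
4 | 4 | red | 4 | Y2
2 | 90 | gray | 2 | Z1
After GROUP BY (2 rows):
items.score | max_rank
4 | 4
2 | 90

== RESULT ==
items.score | max_rank
4 | 4
2 | 90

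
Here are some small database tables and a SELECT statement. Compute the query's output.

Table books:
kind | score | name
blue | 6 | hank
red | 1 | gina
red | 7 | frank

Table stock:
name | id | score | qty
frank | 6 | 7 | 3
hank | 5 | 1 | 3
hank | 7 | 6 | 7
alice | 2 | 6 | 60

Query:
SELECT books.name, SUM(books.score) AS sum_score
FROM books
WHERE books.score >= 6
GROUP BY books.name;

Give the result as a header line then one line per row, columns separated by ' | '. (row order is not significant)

After WHERE (2 rows):
books.kind | books.score | books.name
blue | 6 | hank
red | 7 | frank
After GROUP BY (2 rows):
books.name | sum_score
hank | 6
frank | 7

== RESULT ==
books.name | sum_score
hank | 6
frank | 7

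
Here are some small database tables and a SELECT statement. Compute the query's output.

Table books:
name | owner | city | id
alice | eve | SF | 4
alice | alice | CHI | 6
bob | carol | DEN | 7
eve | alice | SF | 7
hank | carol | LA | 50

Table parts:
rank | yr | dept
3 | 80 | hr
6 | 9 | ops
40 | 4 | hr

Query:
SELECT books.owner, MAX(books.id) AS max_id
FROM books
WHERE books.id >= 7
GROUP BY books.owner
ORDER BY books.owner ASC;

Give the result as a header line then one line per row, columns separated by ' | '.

== RESULT ==
books.owner | max_id
alice | 7
carol | 50

Derivation:
After WHERE (3 rows):
books.name | books.owner | books.city | books.id
bob | carol | DEN | 7
eve | alice | SF | 7
hank | carol | LA | 50
After GROUP BY (2 rows):
books.owner | max_id
carol | 50
alice | 7
After ORDER BY (2 rows):
books.owner | max_id
alice | 7
carol | 50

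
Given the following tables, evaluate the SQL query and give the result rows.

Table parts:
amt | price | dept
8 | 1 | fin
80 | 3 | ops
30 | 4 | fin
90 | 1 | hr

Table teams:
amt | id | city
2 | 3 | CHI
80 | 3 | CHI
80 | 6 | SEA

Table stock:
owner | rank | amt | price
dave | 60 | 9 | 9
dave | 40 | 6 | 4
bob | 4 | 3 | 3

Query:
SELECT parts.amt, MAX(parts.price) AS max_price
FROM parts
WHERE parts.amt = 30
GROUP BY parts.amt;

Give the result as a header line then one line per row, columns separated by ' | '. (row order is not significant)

After WHERE (1 rows):
parts.amt | parts.price | parts.dept
30 | 4 | fin
After GROUP BY (1 rows):
parts.amt | max_price
30 | 4

== RESULT ==
parts.amt | max_price
30 | 4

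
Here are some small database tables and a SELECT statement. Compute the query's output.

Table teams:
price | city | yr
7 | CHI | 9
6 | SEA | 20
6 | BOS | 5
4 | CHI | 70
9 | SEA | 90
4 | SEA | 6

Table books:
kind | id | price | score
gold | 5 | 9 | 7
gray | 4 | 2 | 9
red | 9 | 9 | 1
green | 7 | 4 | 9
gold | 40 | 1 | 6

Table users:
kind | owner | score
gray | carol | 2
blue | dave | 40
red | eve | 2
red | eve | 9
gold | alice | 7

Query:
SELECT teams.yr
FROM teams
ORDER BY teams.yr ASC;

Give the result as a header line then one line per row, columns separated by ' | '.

== RESULT ==
teams.yr
5
6
9
20
70
90

Derivation:
After SELECT (6 rows):
teams.yr
9
20
5
70
90
6
After ORDER BY (6 rows):
teams.yr
5
6
9
20
70
90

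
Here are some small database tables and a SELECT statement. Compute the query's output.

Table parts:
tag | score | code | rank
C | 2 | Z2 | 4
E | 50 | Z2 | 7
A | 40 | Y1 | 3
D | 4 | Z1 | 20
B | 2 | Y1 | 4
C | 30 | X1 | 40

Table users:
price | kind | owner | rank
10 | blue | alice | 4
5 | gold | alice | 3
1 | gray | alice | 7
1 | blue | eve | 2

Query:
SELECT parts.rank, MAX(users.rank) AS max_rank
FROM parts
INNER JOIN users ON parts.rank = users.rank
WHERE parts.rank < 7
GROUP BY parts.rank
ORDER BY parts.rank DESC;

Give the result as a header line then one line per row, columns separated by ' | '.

== RESULT ==
parts.rank | max_rank
4 | 4
3 | 3

Derivation:
After JOIN users (4 rows):
parts.tag | parts.score | parts.code | parts.rank | users.price | users.kind | users.owner | users.rank
C | 2 | Z2 | 4 | 10 | blue | alice | 4
E | 50 | Z2 | 7 | 1 | gray | alice | 7
A | 40 | Y1 | 3 | 5 | gold | alice | 3
B | 2 | Y1 | 4 | 10 | blue | alice | 4
After WHERE (3 rows):
parts.tag | parts.score | parts.code | parts.rank | users.price | users.kind | users.owner | users.rank
C | 2 | Z2 | 4 | 10 | blue | alice | 4
A | 40 | Y1 | 3 | 5 | gold | alice | 3
B | 2 | Y1 | 4 | 10 | blue | alice | 4
After GROUP BY (2 rows):
parts.rank | max_rank
4 | 4
3 | 3
After ORDER BY (2 rows):
parts.rank | max_rank
4 | 4
3 | 3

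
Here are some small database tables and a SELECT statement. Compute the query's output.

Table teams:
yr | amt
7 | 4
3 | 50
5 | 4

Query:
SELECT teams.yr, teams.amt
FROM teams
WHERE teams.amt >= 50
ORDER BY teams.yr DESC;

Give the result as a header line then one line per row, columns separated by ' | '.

== RESULT ==
teams.yr | teams.amt
3 | 50

Derivation:
After WHERE (1 rows):
teams.yr | teams.amt
3 | 50
After SELECT (1 rows):
teams.yr | teams.amt
3 | 50
After ORDER BY (1 rows):
teams.yr | teams.amt
3 | 50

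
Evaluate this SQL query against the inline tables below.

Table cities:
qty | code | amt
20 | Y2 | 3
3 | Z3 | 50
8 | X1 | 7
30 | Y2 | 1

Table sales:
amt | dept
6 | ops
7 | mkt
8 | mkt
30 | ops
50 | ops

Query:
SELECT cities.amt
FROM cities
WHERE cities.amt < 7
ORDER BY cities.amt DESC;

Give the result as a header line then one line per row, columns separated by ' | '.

== RESULT ==
cities.amt
3
1

Derivation:
After WHERE (2 rows):
cities.qty | cities.code | cities.amt
20 | Y2 | 3
30 | Y2 | 1
After SELECT (2 rows):
cities.amt
3
1
After ORDER BY (2 rows):
cities.amt
3
1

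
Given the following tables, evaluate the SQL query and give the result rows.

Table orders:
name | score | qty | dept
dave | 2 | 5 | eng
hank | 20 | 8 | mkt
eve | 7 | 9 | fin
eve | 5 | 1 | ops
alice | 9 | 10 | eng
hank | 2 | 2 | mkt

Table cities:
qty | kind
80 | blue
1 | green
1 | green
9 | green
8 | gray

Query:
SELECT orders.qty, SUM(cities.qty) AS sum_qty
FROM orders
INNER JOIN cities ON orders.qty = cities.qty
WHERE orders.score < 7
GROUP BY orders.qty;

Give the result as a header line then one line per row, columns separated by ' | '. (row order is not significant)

After JOIN cities (4 rows):
orders.name | orders.score | orders.qty | orders.dept | cities.qty | cities.kind
hank | 20 | 8 | mkt | 8 | gray
eve | 7 | 9 | fin | 9 | green
eve | 5 | 1 | ops | 1 | green
eve | 5 | 1 | ops | 1 | green
After WHERE (2 rows):
orders.name | orders.score | orders.qty | orders.dept | cities.qty | cities.kind
eve | 5 | 1 | ops | 1 | green
eve | 5 | 1 | ops | 1 | green
After GROUP BY (1 rows):
orders.qty | sum_qty
1 | 2

== RESULT ==
orders.qty | sum_qty
1 | 2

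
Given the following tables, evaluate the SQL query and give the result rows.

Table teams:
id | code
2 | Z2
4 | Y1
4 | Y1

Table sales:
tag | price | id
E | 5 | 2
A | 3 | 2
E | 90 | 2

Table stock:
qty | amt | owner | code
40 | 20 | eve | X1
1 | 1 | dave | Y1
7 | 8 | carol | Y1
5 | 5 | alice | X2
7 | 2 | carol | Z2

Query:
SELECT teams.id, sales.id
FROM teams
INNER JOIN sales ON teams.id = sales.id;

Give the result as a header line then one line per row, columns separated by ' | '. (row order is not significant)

After JOIN sales (3 rows):
teams.id | teams.code | sales.tag | sales.price | sales.id
2 | Z2 | E | 5 | 2
2 | Z2 | A | 3 | 2
2 | Z2 | E | 90 | 2
After SELECT (3 rows):
teams.id | sales.id
2 | 2
2 | 2
2 | 2

== RESULT ==
teams.id | sales.id
2 | 2
2 | 2
2 | 2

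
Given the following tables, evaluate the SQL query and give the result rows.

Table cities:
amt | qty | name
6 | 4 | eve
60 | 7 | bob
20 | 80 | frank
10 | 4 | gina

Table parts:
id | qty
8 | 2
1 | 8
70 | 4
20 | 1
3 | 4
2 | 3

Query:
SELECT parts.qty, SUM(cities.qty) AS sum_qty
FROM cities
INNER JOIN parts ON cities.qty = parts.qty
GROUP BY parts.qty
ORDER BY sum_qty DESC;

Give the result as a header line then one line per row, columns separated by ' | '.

== RESULT ==
parts.qty | sum_qty
4 | 16

Derivation:
After JOIN parts (4 rows):
cities.amt | cities.qty | cities.name | parts.id | parts.qty
6 | 4 | eve | 70 | 4
6 | 4 | eve | 3 | 4
10 | 4 | gina | 70 | 4
10 | 4 | gina | 3 | 4
After GROUP BY (1 rows):
parts.qty | sum_qty
4 | 16
After ORDER BY (1 rows):
parts.qty | sum_qty
4 | 16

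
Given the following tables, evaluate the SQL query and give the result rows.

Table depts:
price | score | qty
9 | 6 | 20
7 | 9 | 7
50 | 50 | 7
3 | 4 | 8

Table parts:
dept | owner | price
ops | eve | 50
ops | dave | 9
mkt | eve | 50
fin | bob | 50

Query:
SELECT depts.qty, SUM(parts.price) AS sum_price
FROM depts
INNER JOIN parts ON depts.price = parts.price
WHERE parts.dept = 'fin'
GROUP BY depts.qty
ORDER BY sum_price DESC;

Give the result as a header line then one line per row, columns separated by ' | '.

After JOIN parts (4 rows):
depts.price | depts.score | depts.qty | parts.dept | parts.owner | parts.price
9 | 6 | 20 | ops | dave | 9
50 | 50 | 7 | ops | eve | 50
50 | 50 | 7 | mkt | eve | 50
50 | 50 | 7 | fin | bob | 50
After WHERE (1 rows):
depts.price | depts.score | depts.qty | parts.dept | parts.owner | parts.price
50 | 50 | 7 | fin | bob | 50
After GROUP BY (1 rows):
depts.qty | sum_price
7 | 50
After ORDER BY (1 rows):
depts.qty | sum_price
7 | 50

== RESULT ==
depts.qty | sum_price
7 | 50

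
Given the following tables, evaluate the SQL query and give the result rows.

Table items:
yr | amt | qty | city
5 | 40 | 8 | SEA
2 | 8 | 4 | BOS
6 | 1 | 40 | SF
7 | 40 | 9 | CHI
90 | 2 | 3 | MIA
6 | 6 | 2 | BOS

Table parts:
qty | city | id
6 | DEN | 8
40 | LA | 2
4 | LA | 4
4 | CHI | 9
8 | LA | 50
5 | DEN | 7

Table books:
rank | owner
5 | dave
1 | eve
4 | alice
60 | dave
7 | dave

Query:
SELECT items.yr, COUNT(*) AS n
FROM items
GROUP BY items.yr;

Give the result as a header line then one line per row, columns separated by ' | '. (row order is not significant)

After GROUP BY (5 rows):
items.yr | n
5 | 1
2 | 1
6 | 2
7 | 1
90 | 1

== RESULT ==
items.yr | n
5 | 1
2 | 1
6 | 2
7 | 1
90 | 1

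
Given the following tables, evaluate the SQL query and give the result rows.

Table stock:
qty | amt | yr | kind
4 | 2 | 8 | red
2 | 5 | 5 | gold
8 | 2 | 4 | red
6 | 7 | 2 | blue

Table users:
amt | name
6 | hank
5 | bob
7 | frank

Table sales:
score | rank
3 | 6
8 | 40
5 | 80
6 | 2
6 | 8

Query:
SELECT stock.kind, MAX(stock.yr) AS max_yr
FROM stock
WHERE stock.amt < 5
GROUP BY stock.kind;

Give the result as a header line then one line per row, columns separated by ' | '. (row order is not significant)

After WHERE (2 rows):
stock.qty | stock.amt | stock.yr | stock.kind
4 | 2 | 8 | red
8 | 2 | 4 | red
After GROUP BY (1 rows):
stock.kind | max_yr
red | 8

== RESULT ==
stock.kind | max_yr
red | 8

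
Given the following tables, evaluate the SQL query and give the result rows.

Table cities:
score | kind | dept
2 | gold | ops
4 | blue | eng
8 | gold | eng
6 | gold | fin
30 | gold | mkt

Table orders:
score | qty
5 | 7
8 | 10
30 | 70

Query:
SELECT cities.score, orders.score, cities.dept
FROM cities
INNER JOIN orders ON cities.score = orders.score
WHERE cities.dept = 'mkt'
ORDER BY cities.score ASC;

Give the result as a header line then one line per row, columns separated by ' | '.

== RESULT ==
cities.score | orders.score | cities.dept
30 | 30 | mkt

Derivation:
After JOIN orders (2 rows):
cities.score | cities.kind | cities.dept | orders.score | orders.qty
8 | gold | eng | 8 | 10
30 | gold | mkt | 30 | 70
After WHERE (1 rows):
cities.score | cities.kind | cities.dept | orders.score | orders.qty
30 | gold | mkt | 30 | 70
After SELECT (1 rows):
cities.score | orders.score | cities.dept
30 | 30 | mkt
After ORDER BY (1 rows):
cities.score | orders.score | cities.dept
30 | 30 | mkt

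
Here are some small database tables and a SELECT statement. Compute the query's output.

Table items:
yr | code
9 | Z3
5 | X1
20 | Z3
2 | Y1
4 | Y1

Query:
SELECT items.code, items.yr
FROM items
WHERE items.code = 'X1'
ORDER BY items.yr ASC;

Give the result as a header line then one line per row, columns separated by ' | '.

After WHERE (1 rows):
items.yr | items.code
5 | X1
After SELECT (1 rows):
items.code | items.yr
X1 | 5
After ORDER BY (1 rows):
items.code | items.yr
X1 | 5

== RESULT ==
items.code | items.yr
X1 | 5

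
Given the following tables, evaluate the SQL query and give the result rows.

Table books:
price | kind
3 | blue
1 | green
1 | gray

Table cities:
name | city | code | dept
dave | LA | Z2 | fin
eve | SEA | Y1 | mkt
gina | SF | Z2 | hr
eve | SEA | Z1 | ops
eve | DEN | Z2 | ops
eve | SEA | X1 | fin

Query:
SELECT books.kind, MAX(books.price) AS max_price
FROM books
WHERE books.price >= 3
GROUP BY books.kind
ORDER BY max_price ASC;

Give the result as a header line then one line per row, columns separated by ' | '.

== RESULT ==
books.kind | max_price
blue | 3

Derivation:
After WHERE (1 rows):
books.price | books.kind
3 | blue
After GROUP BY (1 rows):
books.kind | max_price
blue | 3
After ORDER BY (1 rows):
books.kind | max_price
blue | 3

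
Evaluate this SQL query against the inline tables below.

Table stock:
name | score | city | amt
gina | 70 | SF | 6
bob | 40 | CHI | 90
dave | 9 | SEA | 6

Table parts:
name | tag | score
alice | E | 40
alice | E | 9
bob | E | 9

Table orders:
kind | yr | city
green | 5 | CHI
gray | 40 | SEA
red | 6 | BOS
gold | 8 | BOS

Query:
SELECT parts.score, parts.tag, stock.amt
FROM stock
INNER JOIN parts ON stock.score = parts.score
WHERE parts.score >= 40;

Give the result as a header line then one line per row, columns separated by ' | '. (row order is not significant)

== RESULT ==
parts.score | parts.tag | stock.amt
40 | E | 90

Derivation:
After JOIN parts (3 rows):
stock.name | stock.score | stock.city | stock.amt | parts.name | parts.tag | parts.score
bob | 40 | CHI | 90 | alice | E | 40
dave | 9 | SEA | 6 | alice | E | 9
dave | 9 | SEA | 6 | bob | E | 9
After WHERE (1 rows):
stock.name | stock.score | stock.city | stock.amt | parts.name | parts.tag | parts.score
bob | 40 | CHI | 90 | alice | E | 40
After SELECT (1 rows):
parts.score | parts.tag | stock.amt
40 | E | 90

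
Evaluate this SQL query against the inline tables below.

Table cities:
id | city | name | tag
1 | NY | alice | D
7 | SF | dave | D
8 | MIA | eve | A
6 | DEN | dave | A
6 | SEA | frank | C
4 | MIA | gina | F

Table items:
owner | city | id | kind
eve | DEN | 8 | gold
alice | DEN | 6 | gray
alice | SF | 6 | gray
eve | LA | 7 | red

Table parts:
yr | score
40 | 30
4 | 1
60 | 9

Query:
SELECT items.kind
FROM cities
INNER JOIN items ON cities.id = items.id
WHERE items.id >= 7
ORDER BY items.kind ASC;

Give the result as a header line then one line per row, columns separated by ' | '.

After JOIN items (6 rows):
cities.id | cities.city | cities.name | cities.tag | items.owner | items.city | items.id | items.kind
7 | SF | dave | D | eve | LA | 7 | red
8 | MIA | eve | A | eve | DEN | 8 | gold
6 | DEN | dave | A | alice | DEN | 6 | gray
6 | DEN | dave | A | alice | SF | 6 | gray
6 | SEA | frank | C | alice | DEN | 6 | gray
6 | SEA | frank | C | alice | SF | 6 | gray
After WHERE (2 rows):
cities.id | cities.city | cities.name | cities.tag | items.owner | items.city | items.id | items.kind
7 | SF | dave | D | eve | LA | 7 | red
8 | MIA | eve | A | eve | DEN | 8 | gold
After SELECT (2 rows):
items.kind
red
gold
After ORDER BY (2 rows):
items.kind
gold
red

== RESULT ==
items.kind
gold
red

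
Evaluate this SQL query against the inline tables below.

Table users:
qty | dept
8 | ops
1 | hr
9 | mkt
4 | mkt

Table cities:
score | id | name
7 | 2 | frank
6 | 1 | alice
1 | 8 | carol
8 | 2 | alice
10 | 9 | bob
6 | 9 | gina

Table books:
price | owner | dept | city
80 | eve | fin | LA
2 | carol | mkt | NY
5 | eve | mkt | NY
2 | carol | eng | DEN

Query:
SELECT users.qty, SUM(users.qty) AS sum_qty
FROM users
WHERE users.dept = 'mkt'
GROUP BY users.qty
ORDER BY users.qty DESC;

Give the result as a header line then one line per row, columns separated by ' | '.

After WHERE (2 rows):
users.qty | users.dept
9 | mkt
4 | mkt
After GROUP BY (2 rows):
users.qty | sum_qty
9 | 9
4 | 4
After ORDER BY (2 rows):
users.qty | sum_qty
9 | 9
4 | 4

== RESULT ==
users.qty | sum_qty
9 | 9
4 | 4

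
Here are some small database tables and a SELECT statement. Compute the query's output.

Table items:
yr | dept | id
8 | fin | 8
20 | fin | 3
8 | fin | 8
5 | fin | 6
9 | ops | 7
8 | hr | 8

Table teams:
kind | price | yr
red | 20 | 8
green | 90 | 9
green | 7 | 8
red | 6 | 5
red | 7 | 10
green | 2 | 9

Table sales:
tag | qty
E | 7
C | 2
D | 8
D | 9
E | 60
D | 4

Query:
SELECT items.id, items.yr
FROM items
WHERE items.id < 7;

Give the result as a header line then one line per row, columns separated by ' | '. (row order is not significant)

After WHERE (2 rows):
items.yr | items.dept | items.id
20 | fin | 3
5 | fin | 6
After SELECT (2 rows):
items.id | items.yr
3 | 20
6 | 5

== RESULT ==
items.id | items.yr
3 | 20
6 | 5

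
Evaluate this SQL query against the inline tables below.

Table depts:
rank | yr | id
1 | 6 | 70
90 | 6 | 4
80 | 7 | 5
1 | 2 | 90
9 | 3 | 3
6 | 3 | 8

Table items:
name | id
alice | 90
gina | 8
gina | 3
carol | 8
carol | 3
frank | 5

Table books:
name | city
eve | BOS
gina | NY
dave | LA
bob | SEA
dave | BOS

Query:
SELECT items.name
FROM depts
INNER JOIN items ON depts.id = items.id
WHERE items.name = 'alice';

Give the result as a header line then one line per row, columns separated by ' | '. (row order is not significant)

== RESULT ==
items.name
alice

Derivation:
After JOIN items (6 rows):
depts.rank | depts.yr | depts.id | items.name | items.id
80 | 7 | 5 | frank | 5
1 | 2 | 90 | alice | 90
9 | 3 | 3 | gina | 3
9 | 3 | 3 | carol | 3
6 | 3 | 8 | gina | 8
6 | 3 | 8 | carol | 8
After WHERE (1 rows):
depts.rank | depts.yr | depts.id | items.name | items.id
1 | 2 | 90 | alice | 90
After SELECT (1 rows):
items.name
alice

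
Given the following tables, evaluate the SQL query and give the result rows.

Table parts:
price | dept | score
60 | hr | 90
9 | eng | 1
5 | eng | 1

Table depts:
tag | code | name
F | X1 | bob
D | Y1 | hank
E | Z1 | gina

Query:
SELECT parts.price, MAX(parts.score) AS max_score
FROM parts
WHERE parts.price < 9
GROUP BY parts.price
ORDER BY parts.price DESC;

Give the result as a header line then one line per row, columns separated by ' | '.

After WHERE (1 rows):
parts.price | parts.dept | parts.score
5 | eng | 1
After GROUP BY (1 rows):
parts.price | max_score
5 | 1
After ORDER BY (1 rows):
parts.price | max_score
5 | 1

== RESULT ==
parts.price | max_score
5 | 1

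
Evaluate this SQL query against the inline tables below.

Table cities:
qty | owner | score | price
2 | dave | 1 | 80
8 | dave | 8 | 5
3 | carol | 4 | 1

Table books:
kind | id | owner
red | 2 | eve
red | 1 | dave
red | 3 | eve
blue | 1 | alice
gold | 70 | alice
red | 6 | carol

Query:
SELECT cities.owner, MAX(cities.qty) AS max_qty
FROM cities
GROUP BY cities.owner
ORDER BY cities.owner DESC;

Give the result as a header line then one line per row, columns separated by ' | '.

After GROUP BY (2 rows):
cities.owner | max_qty
dave | 8
carol | 3
After ORDER BY (2 rows):
cities.owner | max_qty
dave | 8
carol | 3

== RESULT ==
cities.owner | max_qty
dave | 8
carol | 3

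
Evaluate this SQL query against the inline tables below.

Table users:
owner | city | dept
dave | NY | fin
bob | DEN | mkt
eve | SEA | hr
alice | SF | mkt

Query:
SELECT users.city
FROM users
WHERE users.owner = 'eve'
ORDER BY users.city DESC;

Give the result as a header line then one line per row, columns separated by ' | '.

After WHERE (1 rows):
users.owner | users.city | users.dept
eve | SEA | hr
After SELECT (1 rows):
users.city
SEA
After ORDER BY (1 rows):
users.city
SEA

== RESULT ==
users.city
SEA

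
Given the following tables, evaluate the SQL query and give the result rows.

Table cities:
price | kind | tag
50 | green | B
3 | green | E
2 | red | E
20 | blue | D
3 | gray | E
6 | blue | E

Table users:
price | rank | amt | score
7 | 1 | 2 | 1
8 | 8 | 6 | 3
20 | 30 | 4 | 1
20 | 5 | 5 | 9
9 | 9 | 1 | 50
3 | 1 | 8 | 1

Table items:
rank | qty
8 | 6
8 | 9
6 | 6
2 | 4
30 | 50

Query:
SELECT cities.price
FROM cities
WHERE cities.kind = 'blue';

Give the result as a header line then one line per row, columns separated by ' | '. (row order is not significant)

After WHERE (2 rows):
cities.price | cities.kind | cities.tag
20 | blue | D
6 | blue | E
After SELECT (2 rows):
cities.price
20
6

== RESULT ==
cities.price
20
6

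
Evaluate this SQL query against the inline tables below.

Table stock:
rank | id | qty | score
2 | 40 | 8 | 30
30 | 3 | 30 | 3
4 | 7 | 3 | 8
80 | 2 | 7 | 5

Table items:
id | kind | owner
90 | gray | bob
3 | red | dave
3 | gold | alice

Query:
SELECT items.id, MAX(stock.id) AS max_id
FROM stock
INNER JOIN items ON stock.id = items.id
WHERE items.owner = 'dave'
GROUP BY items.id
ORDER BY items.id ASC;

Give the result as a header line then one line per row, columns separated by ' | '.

After JOIN items (2 rows):
stock.rank | stock.id | stock.qty | stock.score | items.id | items.kind | items.owner
30 | 3 | 30 | 3 | 3 | red | dave
30 | 3 | 30 | 3 | 3 | gold | alice
After WHERE (1 rows):
stock.rank | stock.id | stock.qty | stock.score | items.id | items.kind | items.owner
30 | 3 | 30 | 3 | 3 | red | dave
After GROUP BY (1 rows):
items.id | max_id
3 | 3
After ORDER BY (1 rows):
items.id | max_id
3 | 3

== RESULT ==
items.id | max_id
3 | 3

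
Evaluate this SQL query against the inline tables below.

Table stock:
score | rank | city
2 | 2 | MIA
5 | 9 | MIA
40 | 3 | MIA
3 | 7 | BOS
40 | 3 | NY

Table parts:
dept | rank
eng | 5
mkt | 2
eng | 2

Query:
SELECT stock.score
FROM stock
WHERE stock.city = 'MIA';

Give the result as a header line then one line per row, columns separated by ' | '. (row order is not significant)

After WHERE (3 rows):
stock.score | stock.rank | stock.city
2 | 2 | MIA
5 | 9 | MIA
40 | 3 | MIA
After SELECT (3 rows):
stock.score
2
5
40

== RESULT ==
stock.score
2
5
40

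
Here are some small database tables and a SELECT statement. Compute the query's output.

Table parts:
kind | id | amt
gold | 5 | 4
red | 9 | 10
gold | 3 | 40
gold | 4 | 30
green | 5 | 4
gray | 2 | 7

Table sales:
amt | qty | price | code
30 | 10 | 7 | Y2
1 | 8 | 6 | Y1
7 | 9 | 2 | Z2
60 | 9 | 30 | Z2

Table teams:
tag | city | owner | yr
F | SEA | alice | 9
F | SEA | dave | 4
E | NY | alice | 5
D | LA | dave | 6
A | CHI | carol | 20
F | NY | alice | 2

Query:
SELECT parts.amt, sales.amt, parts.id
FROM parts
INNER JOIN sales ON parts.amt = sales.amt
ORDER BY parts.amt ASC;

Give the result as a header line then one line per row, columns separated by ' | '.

== RESULT ==
parts.amt | sales.amt | parts.id
7 | 7 | 2
30 | 30 | 4

Derivation:
After JOIN sales (2 rows):
parts.kind | parts.id | parts.amt | sales.amt | sales.qty | sales.price | sales.code
gold | 4 | 30 | 30 | 10 | 7 | Y2
gray | 2 | 7 | 7 | 9 | 2 | Z2
After SELECT (2 rows):
parts.amt | sales.amt | parts.id
30 | 30 | 4
7 | 7 | 2
After ORDER BY (2 rows):
parts.amt | sales.amt | parts.id
7 | 7 | 2
30 | 30 | 4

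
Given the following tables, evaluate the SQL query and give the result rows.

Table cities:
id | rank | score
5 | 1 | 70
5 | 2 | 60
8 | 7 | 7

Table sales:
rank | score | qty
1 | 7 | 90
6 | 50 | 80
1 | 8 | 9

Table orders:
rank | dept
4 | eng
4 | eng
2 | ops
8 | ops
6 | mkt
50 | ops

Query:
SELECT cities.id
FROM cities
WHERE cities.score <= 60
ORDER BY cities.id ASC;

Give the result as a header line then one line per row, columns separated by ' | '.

After WHERE (2 rows):
cities.id | cities.rank | cities.score
5 | 2 | 60
8 | 7 | 7
After SELECT (2 rows):
cities.id
5
8
After ORDER BY (2 rows):
cities.id
5
8

== RESULT ==
cities.id
5
8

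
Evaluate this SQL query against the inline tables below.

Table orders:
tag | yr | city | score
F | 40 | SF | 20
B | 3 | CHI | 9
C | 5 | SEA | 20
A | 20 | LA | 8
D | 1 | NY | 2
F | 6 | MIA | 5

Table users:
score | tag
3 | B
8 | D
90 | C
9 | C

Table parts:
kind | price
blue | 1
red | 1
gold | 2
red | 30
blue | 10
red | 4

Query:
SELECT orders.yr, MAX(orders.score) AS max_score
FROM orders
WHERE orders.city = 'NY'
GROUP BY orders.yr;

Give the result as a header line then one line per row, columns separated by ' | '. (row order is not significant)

== RESULT ==
orders.yr | max_score
1 | 2

Derivation:
After WHERE (1 rows):
orders.tag | orders.yr | orders.city | orders.score
D | 1 | NY | 2
After GROUP BY (1 rows):
orders.yr | max_score
1 | 2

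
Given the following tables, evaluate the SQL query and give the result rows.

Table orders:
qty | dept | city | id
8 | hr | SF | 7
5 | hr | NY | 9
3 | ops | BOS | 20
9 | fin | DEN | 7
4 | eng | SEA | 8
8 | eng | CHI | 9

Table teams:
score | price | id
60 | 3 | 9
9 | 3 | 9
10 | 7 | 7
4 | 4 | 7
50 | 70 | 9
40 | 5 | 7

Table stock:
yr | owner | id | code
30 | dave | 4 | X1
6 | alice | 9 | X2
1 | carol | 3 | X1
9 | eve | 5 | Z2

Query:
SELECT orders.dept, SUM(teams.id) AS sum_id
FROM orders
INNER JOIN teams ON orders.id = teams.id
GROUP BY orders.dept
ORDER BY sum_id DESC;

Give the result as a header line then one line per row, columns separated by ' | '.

== RESULT ==
orders.dept | sum_id
hr | 48
eng | 27
fin | 21

Derivation:
After JOIN teams (12 rows):
orders.qty | orders.dept | orders.city | orders.id | teams.score | teams.price | teams.id
8 | hr | SF | 7 | 10 | 7 | 7
8 | hr | SF | 7 | 4 | 4 | 7
8 | hr | SF | 7 | 40 | 5 | 7
5 | hr | NY | 9 | 60 | 3 | 9
5 | hr | NY | 9 | 9 | 3 | 9
5 | hr | NY | 9 | 50 | 70 | 9
9 | fin | DEN | 7 | 10 | 7 | 7
9 | fin | DEN | 7 | 4 | 4 | 7
9 | fin | DEN | 7 | 40 | 5 | 7
8 | eng | CHI | 9 | 60 | 3 | 9
8 | eng | CHI | 9 | 9 | 3 | 9
8 | eng | CHI | 9 | 50 | 70 | 9
After GROUP BY (3 rows):
orders.dept | sum_id
hr | 48
fin | 21
eng | 27
After ORDER BY (3 rows):
orders.dept | sum_id
hr | 48
eng | 27
fin | 21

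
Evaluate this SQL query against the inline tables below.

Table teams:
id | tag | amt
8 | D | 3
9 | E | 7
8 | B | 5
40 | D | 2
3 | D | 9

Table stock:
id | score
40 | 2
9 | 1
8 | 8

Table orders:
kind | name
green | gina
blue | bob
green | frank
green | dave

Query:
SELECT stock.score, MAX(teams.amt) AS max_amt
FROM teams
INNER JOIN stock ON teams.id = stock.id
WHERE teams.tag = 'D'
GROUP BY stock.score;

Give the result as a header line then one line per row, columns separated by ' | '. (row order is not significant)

== RESULT ==
stock.score | max_amt
8 | 3
2 | 2

Derivation:
After JOIN stock (4 rows):
teams.id | teams.tag | teams.amt | stock.id | stock.score
8 | D | 3 | 8 | 8
9 | E | 7 | 9 | 1
8 | B | 5 | 8 | 8
40 | D | 2 | 40 | 2
After WHERE (2 rows):
teams.id | teams.tag | teams.amt | stock.id | stock.score
8 | D | 3 | 8 | 8
40 | D | 2 | 40 | 2
After GROUP BY (2 rows):
stock.score | max_amt
8 | 3
2 | 2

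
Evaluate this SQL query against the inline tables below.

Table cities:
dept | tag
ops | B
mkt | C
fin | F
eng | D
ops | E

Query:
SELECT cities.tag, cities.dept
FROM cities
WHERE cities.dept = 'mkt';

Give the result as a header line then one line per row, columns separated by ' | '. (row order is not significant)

== RESULT ==
cities.tag | cities.dept
C | mkt

Derivation:
After WHERE (1 rows):
cities.dept | cities.tag
mkt | C
After SELECT (1 rows):
cities.tag | cities.dept
C | mkt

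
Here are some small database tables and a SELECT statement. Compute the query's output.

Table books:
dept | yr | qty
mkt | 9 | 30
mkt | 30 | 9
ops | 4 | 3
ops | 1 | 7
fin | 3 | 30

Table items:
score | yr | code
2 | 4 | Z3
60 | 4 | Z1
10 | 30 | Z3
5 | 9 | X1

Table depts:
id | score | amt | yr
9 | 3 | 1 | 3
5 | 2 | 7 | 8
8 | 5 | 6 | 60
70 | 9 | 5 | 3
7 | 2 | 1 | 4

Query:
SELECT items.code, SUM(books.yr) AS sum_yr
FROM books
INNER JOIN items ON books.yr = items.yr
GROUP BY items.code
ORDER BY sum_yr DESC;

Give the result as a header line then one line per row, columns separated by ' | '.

After JOIN items (4 rows):
books.dept | books.yr | books.qty | items.score | items.yr | items.code
mkt | 9 | 30 | 5 | 9 | X1
mkt | 30 | 9 | 10 | 30 | Z3
ops | 4 | 3 | 2 | 4 | Z3
ops | 4 | 3 | 60 | 4 | Z1
After GROUP BY (3 rows):
items.code | sum_yr
X1 | 9
Z3 | 34
Z1 | 4
After ORDER BY (3 rows):
items.code | sum_yr
Z3 | 34
X1 | 9
Z1 | 4

== RESULT ==
items.code | sum_yr
Z3 | 34
X1 | 9
Z1 | 4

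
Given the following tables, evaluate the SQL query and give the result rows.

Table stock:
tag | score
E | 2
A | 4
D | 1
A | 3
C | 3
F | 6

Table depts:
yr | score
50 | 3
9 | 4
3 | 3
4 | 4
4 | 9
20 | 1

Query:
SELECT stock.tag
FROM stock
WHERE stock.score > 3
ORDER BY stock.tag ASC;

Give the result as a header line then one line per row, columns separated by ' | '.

After WHERE (2 rows):
stock.tag | stock.score
A | 4
F | 6
After SELECT (2 rows):
stock.tag
A
F
After ORDER BY (2 rows):
stock.tag
A
F

== RESULT ==
stock.tag
A
F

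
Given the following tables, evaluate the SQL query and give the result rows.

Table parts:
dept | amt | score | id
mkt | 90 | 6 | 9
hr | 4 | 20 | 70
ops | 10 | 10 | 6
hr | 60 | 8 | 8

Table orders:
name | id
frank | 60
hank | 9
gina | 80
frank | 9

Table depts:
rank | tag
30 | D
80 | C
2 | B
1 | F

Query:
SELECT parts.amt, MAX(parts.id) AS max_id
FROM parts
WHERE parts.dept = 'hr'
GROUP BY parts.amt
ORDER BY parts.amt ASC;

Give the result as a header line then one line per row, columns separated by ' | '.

After WHERE (2 rows):
parts.dept | parts.amt | parts.score | parts.id
hr | 4 | 20 | 70
hr | 60 | 8 | 8
After GROUP BY (2 rows):
parts.amt | max_id
4 | 70
60 | 8
After ORDER BY (2 rows):
parts.amt | max_id
4 | 70
60 | 8

== RESULT ==
parts.amt | max_id
4 | 70
60 | 8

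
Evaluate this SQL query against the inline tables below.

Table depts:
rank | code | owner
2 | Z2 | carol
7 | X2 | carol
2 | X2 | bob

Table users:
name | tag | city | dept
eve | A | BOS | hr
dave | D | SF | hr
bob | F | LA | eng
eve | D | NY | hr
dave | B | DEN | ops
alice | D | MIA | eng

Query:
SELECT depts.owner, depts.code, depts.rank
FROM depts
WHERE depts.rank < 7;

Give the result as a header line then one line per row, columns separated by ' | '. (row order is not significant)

After WHERE (2 rows):
depts.rank | depts.code | depts.owner
2 | Z2 | carol
2 | X2 | bob
After SELECT (2 rows):
depts.owner | depts.code | depts.rank
carol | Z2 | 2
bob | X2 | 2

== RESULT ==
depts.owner | depts.code | depts.rank
carol | Z2 | 2
bob | X2 | 2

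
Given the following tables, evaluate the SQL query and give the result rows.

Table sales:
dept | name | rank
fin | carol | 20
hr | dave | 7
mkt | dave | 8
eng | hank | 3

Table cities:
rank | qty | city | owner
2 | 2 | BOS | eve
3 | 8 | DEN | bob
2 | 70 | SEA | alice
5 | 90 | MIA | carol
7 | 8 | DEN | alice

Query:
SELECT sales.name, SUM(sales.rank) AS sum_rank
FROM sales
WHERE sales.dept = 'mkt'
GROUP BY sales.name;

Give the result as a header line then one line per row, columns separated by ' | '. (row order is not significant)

After WHERE (1 rows):
sales.dept | sales.name | sales.rank
mkt | dave | 8
After GROUP BY (1 rows):
sales.name | sum_rank
dave | 8

== RESULT ==
sales.name | sum_rank
dave | 8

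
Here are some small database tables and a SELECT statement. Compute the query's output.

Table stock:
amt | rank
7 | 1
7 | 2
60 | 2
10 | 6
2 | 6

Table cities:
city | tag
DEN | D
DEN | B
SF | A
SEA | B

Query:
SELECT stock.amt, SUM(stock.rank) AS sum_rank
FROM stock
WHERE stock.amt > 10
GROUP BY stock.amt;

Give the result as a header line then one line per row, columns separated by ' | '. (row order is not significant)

After WHERE (1 rows):
stock.amt | stock.rank
60 | 2
After GROUP BY (1 rows):
stock.amt | sum_rank
60 | 2

== RESULT ==
stock.amt | sum_rank
60 | 2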